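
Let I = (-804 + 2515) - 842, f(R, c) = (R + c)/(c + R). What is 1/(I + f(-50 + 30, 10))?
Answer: 1/870 ≈ 0.0011494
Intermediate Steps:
f(R, c) = 1 (f(R, c) = (R + c)/(R + c) = 1)
I = 869 (I = 1711 - 842 = 869)
1/(I + f(-50 + 30, 10)) = 1/(869 + 1) = 1/870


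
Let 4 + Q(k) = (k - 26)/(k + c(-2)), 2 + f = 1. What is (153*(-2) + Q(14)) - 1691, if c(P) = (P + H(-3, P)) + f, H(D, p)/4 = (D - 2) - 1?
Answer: -26001/13 ≈ -2000.1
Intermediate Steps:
H(D, p) = -12 + 4*D (H(D, p) = 4*((D - 2) - 1) = 4*((-2 + D) - 1) = 4*(-3 + D) = -12 + 4*D)
f = -1 (f = -2 + 1 = -1)
c(P) = -25 + P (c(P) = (P + (-12 + 4*(-3))) - 1 = (P + (-12 - 12)) - 1 = (P - 24) - 1 = (-24 + P) - 1 = -25 + P)
Q(k) = -4 + (-26 + k)/(-27 + k) (Q(k) = -4 + (k - 26)/(k + (-25 - 2)) = -4 + (-26 + k)/(k - 27) = -4 + (-26 + k)/(-27 + k))
(153*(-2) + Q(14)) - 1691 = (153*(-2) + (82 - 3*14)/(-27 + 14)) - 1691 = (-306 + (82 - 42)/(-13)) - 1691 = (-306 - 1/13*40) - 1691 = (-306 - 40/13) - 1691 = -4018/13 - 1691 = -26001/13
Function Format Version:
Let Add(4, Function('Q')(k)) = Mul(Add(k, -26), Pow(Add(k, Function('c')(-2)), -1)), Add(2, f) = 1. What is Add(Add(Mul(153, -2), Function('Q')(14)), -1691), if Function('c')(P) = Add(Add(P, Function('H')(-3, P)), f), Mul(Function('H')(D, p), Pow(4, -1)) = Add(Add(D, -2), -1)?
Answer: Rational(-26001, 13) ≈ -2000.1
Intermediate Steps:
Function('H')(D, p) = Add(-12, Mul(4, D)) (Function('H')(D, p) = Mul(4, Add(Add(D, -2), -1)) = Mul(4, Add(Add(-2, D), -1)) = Mul(4, Add(-3, D)) = Add(-12, Mul(4, D)))
f = -1 (f = Add(-2, 1) = -1)
Function('c')(P) = Add(-25, P) (Function('c')(P) = Add(Add(P, Add(-12, Mul(4, -3))), -1) = Add(Add(P, Add(-12, -12)), -1) = Add(Add(P, -24), -1) = Add(Add(-24, P), -1) = Add(-25, P))
Function('Q')(k) = Add(-4, Mul(Pow(Add(-27, k), -1), Add(-26, k))) (Function('Q')(k) = Add(-4, Mul(Add(k, -26), Pow(Add(k, Add(-25, -2)), -1))) = Add(-4, Mul(Add(-26, k), Pow(Add(k, -27), -1))) = Add(-4, Mul(Add(-26, k), Pow(Add(-27, k), -1))) = Add(-4, Mul(Pow(Add(-27, k), -1), Add(-26, k))))
Add(Add(Mul(153, -2), Function('Q')(14)), -1691) = Add(Add(Mul(153, -2), Mul(Pow(Add(-27, 14), -1), Add(82, Mul(-3, 14)))), -1691) = Add(Add(-306, Mul(Pow(-13, -1), Add(82, -42))), -1691) = Add(Add(-306, Mul(Rational(-1, 13), 40)), -1691) = Add(Add(-306, Rational(-40, 13)), -1691) = Add(Rational(-4018, 13), -1691) = Rational(-26001, 13)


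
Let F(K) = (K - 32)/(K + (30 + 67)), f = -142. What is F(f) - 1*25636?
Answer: -384482/15 ≈ -25632.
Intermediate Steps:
F(K) = (-32 + K)/(97 + K) (F(K) = (-32 + K)/(K + 97) = (-32 + K)/(97 + K))
F(f) - 1*25636 = (-32 - 142)/(97 - 142) - 1*25636 = -174/(-45) - 25636 = -1/45*(-174) - 25636 = 58/15 - 25636 = -384482/15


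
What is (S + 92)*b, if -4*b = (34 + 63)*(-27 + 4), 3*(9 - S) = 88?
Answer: 479665/12 ≈ 39972.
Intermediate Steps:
S = -61/3 (S = 9 - ⅓*88 = 9 - 88/3 = -61/3 ≈ -20.333)
b = 2231/4 (b = -(34 + 63)*(-27 + 4)/4 = -97*(-23)/4 = -¼*(-2231) = 2231/4 ≈ 557.75)
(S + 92)*b = (-61/3 + 92)*(2231/4) = (215/3)*(2231/4) = 479665/12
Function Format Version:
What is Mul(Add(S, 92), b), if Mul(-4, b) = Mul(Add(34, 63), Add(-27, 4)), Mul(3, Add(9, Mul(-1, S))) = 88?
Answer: Rational(479665, 12) ≈ 39972.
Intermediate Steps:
S = Rational(-61, 3) (S = Add(9, Mul(Rational(-1, 3), 88)) = Add(9, Rational(-88, 3)) = Rational(-61, 3) ≈ -20.333)
b = Rational(2231, 4) (b = Mul(Rational(-1, 4), Mul(Add(34, 63), Add(-27, 4))) = Mul(Rational(-1, 4), Mul(97, -23)) = Mul(Rational(-1, 4), -2231) = Rational(2231, 4) ≈ 557.75)
Mul(Add(S, 92), b) = Mul(Add(Rational(-61, 3), 92), Rational(2231, 4)) = Mul(Rational(215, 3), Rational(2231, 4)) = Rational(479665, 12)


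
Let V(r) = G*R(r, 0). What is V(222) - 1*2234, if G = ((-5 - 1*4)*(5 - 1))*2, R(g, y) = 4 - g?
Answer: 13462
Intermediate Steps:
G = -72 (G = ((-5 - 4)*4)*2 = -9*4*2 = -36*2 = -72)
V(r) = -288 + 72*r (V(r) = -72*(4 - r) = -288 + 72*r)
V(222) - 1*2234 = (-288 + 72*222) - 1*2234 = (-288 + 15984) - 2234 = 15696 - 2234 = 13462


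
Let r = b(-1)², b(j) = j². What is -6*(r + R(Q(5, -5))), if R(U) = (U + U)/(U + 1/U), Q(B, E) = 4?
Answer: -294/17 ≈ -17.294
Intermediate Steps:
r = 1 (r = ((-1)²)² = 1² = 1)
R(U) = 2*U/(U + 1/U) (R(U) = (2*U)/(U + 1/U) = 2*U/(U + 1/U))
-6*(r + R(Q(5, -5))) = -6*(1 + 2*4²/(1 + 4²)) = -6*(1 + 2*16/(1 + 16)) = -6*(1 + 2*16/17) = -6*(1 + 2*16*(1/17)) = -6*(1 + 32/17) = -6*49/17 = -294/17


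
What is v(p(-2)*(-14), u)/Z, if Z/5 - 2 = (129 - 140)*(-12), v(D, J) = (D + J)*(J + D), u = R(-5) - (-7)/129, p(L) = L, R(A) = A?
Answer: 4422338/5574735 ≈ 0.79328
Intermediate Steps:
u = -638/129 (u = -5 - (-7)/129 = -5 - 1*(-7/129) = -5 + 7/129 = -638/129 ≈ -4.9457)
v(D, J) = (D + J)² (v(D, J) = (D + J)*(D + J) = (D + J)²)
Z = 670 (Z = 10 + 5*((129 - 140)*(-12)) = 10 + 5*(-11*(-12)) = 10 + 5*132 = 10 + 660 = 670)
v(p(-2)*(-14), u)/Z = (-2*(-14) - 638/129)²/670 = (28 - 638/129)²*(1/670) = (2974/129)²*(1/670) = (8844676/16641)*(1/670) = 4422338/5574735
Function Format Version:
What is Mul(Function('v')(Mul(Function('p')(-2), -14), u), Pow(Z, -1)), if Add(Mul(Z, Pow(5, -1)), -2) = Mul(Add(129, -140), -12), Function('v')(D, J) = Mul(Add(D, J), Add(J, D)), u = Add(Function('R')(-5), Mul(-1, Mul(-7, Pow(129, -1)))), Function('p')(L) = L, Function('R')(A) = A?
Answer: Rational(4422338, 5574735) ≈ 0.79328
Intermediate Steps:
u = Rational(-638, 129) (u = Add(-5, Mul(-1, Mul(-7, Pow(129, -1)))) = Add(-5, Mul(-1, Mul(-7, Rational(1, 129)))) = Add(-5, Mul(-1, Rational(-7, 129))) = Add(-5, Rational(7, 129)) = Rational(-638, 129) ≈ -4.9457)
Function('v')(D, J) = Pow(Add(D, J), 2) (Function('v')(D, J) = Mul(Add(D, J), Add(D, J)) = Pow(Add(D, J), 2))
Z = 670 (Z = Add(10, Mul(5, Mul(Add(129, -140), -12))) = Add(10, Mul(5, Mul(-11, -12))) = Add(10, Mul(5, 132)) = Add(10, 660) = 670)
Mul(Function('v')(Mul(Function('p')(-2), -14), u), Pow(Z, -1)) = Mul(Pow(Add(Mul(-2, -14), Rational(-638, 129)), 2), Pow(670, -1)) = Mul(Pow(Add(28, Rational(-638, 129)), 2), Rational(1, 670)) = Mul(Pow(Rational(2974, 129), 2), Rational(1, 670)) = Mul(Rational(8844676, 16641), Rational(1, 670)) = Rational(4422338, 5574735)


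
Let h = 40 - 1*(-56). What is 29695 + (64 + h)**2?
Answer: 55295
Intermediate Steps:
h = 96 (h = 40 + 56 = 96)
29695 + (64 + h)**2 = 29695 + (64 + 96)**2 = 29695 + 160**2 = 29695 + 25600 = 55295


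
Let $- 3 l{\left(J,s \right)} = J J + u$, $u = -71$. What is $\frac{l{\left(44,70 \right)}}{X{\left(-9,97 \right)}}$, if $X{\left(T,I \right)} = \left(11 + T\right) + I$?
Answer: $- \frac{1865}{297} \approx -6.2795$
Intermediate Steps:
$l{\left(J,s \right)} = \frac{71}{3} - \frac{J^{2}}{3}$ ($l{\left(J,s \right)} = - \frac{J J - 71}{3} = - \frac{J^{2} - 71}{3} = - \frac{-71 + J^{2}}{3} = \frac{71}{3} - \frac{J^{2}}{3}$)
$X{\left(T,I \right)} = 11 + I + T$
$\frac{l{\left(44,70 \right)}}{X{\left(-9,97 \right)}} = \frac{\frac{71}{3} - \frac{44^{2}}{3}}{11 + 97 - 9} = \frac{\frac{71}{3} - \frac{1936}{3}}{99} = \left(\frac{71}{3} - \frac{1936}{3}\right) \frac{1}{99} = \left(- \frac{1865}{3}\right) \frac{1}{99} = - \frac{1865}{297}$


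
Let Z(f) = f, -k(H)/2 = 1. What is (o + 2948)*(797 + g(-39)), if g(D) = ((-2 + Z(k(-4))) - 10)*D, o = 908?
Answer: 5178608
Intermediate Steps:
k(H) = -2 (k(H) = -2*1 = -2)
g(D) = -14*D (g(D) = ((-2 - 2) - 10)*D = (-4 - 10)*D = -14*D)
(o + 2948)*(797 + g(-39)) = (908 + 2948)*(797 - 14*(-39)) = 3856*(797 + 546) = 3856*1343 = 5178608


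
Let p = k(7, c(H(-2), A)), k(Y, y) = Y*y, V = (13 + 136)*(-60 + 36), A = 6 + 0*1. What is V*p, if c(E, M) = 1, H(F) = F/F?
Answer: -25032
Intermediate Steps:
H(F) = 1
A = 6 (A = 6 + 0 = 6)
V = -3576 (V = 149*(-24) = -3576)
p = 7 (p = 7*1 = 7)
V*p = -3576*7 = -25032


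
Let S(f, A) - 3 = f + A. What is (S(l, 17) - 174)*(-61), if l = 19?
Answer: 8235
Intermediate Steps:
S(f, A) = 3 + A + f (S(f, A) = 3 + (f + A) = 3 + (A + f) = 3 + A + f)
(S(l, 17) - 174)*(-61) = ((3 + 17 + 19) - 174)*(-61) = (39 - 174)*(-61) = -135*(-61) = 8235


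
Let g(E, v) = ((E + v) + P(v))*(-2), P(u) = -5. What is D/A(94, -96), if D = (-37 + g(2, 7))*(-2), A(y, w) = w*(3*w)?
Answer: 5/1536 ≈ 0.0032552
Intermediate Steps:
A(y, w) = 3*w²
g(E, v) = 10 - 2*E - 2*v (g(E, v) = ((E + v) - 5)*(-2) = (-5 + E + v)*(-2) = 10 - 2*E - 2*v)
D = 90 (D = (-37 + (10 - 2*2 - 2*7))*(-2) = (-37 + (10 - 4 - 14))*(-2) = (-37 - 8)*(-2) = -45*(-2) = 90)
D/A(94, -96) = 90/((3*(-96)²)) = 90/((3*9216)) = 90/27648 = 90*(1/27648) = 5/1536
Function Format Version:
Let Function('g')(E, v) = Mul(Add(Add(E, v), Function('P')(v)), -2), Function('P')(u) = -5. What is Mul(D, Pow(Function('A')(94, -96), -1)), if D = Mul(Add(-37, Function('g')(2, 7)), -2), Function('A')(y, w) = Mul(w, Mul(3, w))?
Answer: Rational(5, 1536) ≈ 0.0032552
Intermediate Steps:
Function('A')(y, w) = Mul(3, Pow(w, 2))
Function('g')(E, v) = Add(10, Mul(-2, E), Mul(-2, v)) (Function('g')(E, v) = Mul(Add(Add(E, v), -5), -2) = Mul(Add(-5, E, v), -2) = Add(10, Mul(-2, E), Mul(-2, v)))
D = 90 (D = Mul(Add(-37, Add(10, Mul(-2, 2), Mul(-2, 7))), -2) = Mul(Add(-37, Add(10, -4, -14)), -2) = Mul(Add(-37, -8), -2) = Mul(-45, -2) = 90)
Mul(D, Pow(Function('A')(94, -96), -1)) = Mul(90, Pow(Mul(3, Pow(-96, 2)), -1)) = Mul(90, Pow(Mul(3, 9216), -1)) = Mul(90, Pow(27648, -1)) = Mul(90, Rational(1, 27648)) = Rational(5, 1536)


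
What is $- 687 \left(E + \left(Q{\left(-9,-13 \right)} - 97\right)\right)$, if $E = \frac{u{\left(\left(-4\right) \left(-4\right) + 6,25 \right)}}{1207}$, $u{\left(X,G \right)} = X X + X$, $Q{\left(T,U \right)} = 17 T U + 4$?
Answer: $- \frac{1572527886}{1207} \approx -1.3028 \cdot 10^{6}$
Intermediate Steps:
$Q{\left(T,U \right)} = 4 + 17 T U$ ($Q{\left(T,U \right)} = 17 T U + 4 = 4 + 17 T U$)
$u{\left(X,G \right)} = X + X^{2}$ ($u{\left(X,G \right)} = X^{2} + X = X + X^{2}$)
$E = \frac{506}{1207}$ ($E = \frac{\left(\left(-4\right) \left(-4\right) + 6\right) \left(1 + \left(\left(-4\right) \left(-4\right) + 6\right)\right)}{1207} = \left(16 + 6\right) \left(1 + \left(16 + 6\right)\right) \frac{1}{1207} = 22 \left(1 + 22\right) \frac{1}{1207} = 22 \cdot 23 \cdot \frac{1}{1207} = 506 \cdot \frac{1}{1207} = \frac{506}{1207} \approx 0.41922$)
$- 687 \left(E + \left(Q{\left(-9,-13 \right)} - 97\right)\right) = - 687 \left(\frac{506}{1207} + \left(\left(4 + 17 \left(-9\right) \left(-13\right)\right) - 97\right)\right) = - 687 \left(\frac{506}{1207} + \left(\left(4 + 1989\right) - 97\right)\right) = - 687 \left(\frac{506}{1207} + \left(1993 - 97\right)\right) = - 687 \left(\frac{506}{1207} + 1896\right) = \left(-687\right) \frac{2288978}{1207} = - \frac{1572527886}{1207}$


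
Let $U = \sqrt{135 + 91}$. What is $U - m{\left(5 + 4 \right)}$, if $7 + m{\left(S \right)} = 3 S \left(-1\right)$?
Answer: $34 + \sqrt{226} \approx 49.033$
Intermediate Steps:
$m{\left(S \right)} = -7 - 3 S$ ($m{\left(S \right)} = -7 + 3 S \left(-1\right) = -7 - 3 S$)
$U = \sqrt{226} \approx 15.033$
$U - m{\left(5 + 4 \right)} = \sqrt{226} - \left(-7 - 3 \left(5 + 4\right)\right) = \sqrt{226} - \left(-7 - 27\right) = \sqrt{226} - -34 = \sqrt{226} + 34 = 34 + \sqrt{226}$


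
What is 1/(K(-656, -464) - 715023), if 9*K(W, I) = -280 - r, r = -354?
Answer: -9/6435133 ≈ -1.3986e-6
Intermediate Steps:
K(W, I) = 74/9 (K(W, I) = (-280 - 1*(-354))/9 = (-280 + 354)/9 = (1/9)*74 = 74/9)
1/(K(-656, -464) - 715023) = 1/(74/9 - 715023) = 1/(-6435133/9) = -9/6435133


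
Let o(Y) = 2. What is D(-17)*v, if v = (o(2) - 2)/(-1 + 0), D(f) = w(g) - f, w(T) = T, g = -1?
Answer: 0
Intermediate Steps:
D(f) = -1 - f
v = 0 (v = (2 - 2)/(-1 + 0) = 0/(-1) = 0*(-1) = 0)
D(-17)*v = (-1 - 1*(-17))*0 = (-1 + 17)*0 = 16*0 = 0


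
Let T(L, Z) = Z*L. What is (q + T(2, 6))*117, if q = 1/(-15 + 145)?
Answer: 14049/10 ≈ 1404.9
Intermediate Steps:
T(L, Z) = L*Z
q = 1/130 ≈ 0.0076923
(q + T(2, 6))*117 = (1/130 + 2*6)*117 = (1/130 + 12)*117 = (1561/130)*117 = 14049/10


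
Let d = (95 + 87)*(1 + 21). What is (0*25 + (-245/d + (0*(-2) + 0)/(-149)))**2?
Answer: 1225/327184 ≈ 0.0037441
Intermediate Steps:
d = 4004 (d = 182*22 = 4004)
(0*25 + (-245/d + (0*(-2) + 0)/(-149)))**2 = (0*25 + (-245/4004 + (0*(-2) + 0)/(-149)))**2 = (0 + (-245*1/4004 + (0 + 0)*(-1/149)))**2 = (0 + (-35/572 + 0*(-1/149)))**2 = (0 + (-35/572 + 0))**2 = (0 - 35/572)**2 = (-35/572)**2 = 1225/327184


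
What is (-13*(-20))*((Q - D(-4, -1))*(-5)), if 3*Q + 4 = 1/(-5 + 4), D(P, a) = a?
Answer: 2600/3 ≈ 866.67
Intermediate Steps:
Q = -5/3 (Q = -4/3 + 1/(3*(-5 + 4)) = -4/3 + (1/3)/(-1) = -4/3 + (1/3)*(-1) = -4/3 - 1/3 = -5/3 ≈ -1.6667)
(-13*(-20))*((Q - D(-4, -1))*(-5)) = (-13*(-20))*((-5/3 - 1*(-1))*(-5)) = 260*((-5/3 + 1)*(-5)) = 260*(-2/3*(-5)) = 260*(10/3) = 2600/3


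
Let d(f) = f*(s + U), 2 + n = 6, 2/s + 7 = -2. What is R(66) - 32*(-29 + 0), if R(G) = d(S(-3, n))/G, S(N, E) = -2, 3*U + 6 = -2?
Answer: 275642/297 ≈ 928.09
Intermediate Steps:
U = -8/3 (U = -2 + (1/3)*(-2) = -2 - 2/3 = -8/3 ≈ -2.6667)
s = -2/9 (s = 2/(-7 - 2) = 2/(-9) = 2*(-1/9) = -2/9 ≈ -0.22222)
n = 4 (n = -2 + 6 = 4)
d(f) = -26*f/9 (d(f) = f*(-2/9 - 8/3) = f*(-26/9) = -26*f/9)
R(G) = 52/(9*G) (R(G) = (-26/9*(-2))/G = 52/(9*G))
R(66) - 32*(-29 + 0) = (52/9)/66 - 32*(-29 + 0) = (52/9)*(1/66) - 32*(-29) = 26/297 - 1*(-928) = 26/297 + 928 = 275642/297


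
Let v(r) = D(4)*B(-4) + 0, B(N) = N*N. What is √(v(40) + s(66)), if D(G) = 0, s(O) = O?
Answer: √66 ≈ 8.1240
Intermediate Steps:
B(N) = N²
v(r) = 0 (v(r) = 0*(-4)² + 0 = 0*16 + 0 = 0 + 0 = 0)
√(v(40) + s(66)) = √(0 + 66) = √66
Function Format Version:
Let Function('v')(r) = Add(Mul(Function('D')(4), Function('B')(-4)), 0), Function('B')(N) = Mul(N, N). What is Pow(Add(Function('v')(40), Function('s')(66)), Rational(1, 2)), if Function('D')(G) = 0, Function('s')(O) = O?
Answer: Pow(66, Rational(1, 2)) ≈ 8.1240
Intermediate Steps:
Function('B')(N) = Pow(N, 2)
Function('v')(r) = 0 (Function('v')(r) = Add(Mul(0, Pow(-4, 2)), 0) = Add(Mul(0, 16), 0) = Add(0, 0) = 0)
Pow(Add(Function('v')(40), Function('s')(66)), Rational(1, 2)) = Pow(Add(0, 66), Rational(1, 2)) = Pow(66, Rational(1, 2))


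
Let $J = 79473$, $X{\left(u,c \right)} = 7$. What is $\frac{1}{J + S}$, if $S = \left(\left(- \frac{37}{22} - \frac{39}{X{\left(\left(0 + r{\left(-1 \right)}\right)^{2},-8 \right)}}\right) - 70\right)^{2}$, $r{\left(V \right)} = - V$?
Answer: $\frac{23716}{2026320277} \approx 1.1704 \cdot 10^{-5}$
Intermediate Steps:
$S = \frac{141538609}{23716}$ ($S = \left(\left(- \frac{37}{22} - \frac{39}{7}\right) - 70\right)^{2} = \left(- \frac{1117}{154} - 70\right)^{2} = \left(- \frac{11897}{154}\right)^{2} = \frac{141538609}{23716} \approx 5968.1$)
$\frac{1}{J + S} = \frac{1}{79473 + \frac{141538609}{23716}} = \frac{1}{\frac{2026320277}{23716}} = \frac{23716}{2026320277}$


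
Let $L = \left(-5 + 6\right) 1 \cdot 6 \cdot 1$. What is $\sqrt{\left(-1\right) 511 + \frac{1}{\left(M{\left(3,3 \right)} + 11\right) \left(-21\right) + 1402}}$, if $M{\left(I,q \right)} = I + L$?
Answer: $\frac{i \sqrt{492768582}}{982} \approx 22.605 i$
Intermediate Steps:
$L = 6$ ($L = 1 \cdot 1 \cdot 6 \cdot 1 = 1 \cdot 6 \cdot 1 = 6 \cdot 1 = 6$)
$M{\left(I,q \right)} = 6 + I$ ($M{\left(I,q \right)} = I + 6 = 6 + I$)
$\sqrt{\left(-1\right) 511 + \frac{1}{\left(M{\left(3,3 \right)} + 11\right) \left(-21\right) + 1402}} = \sqrt{\left(-1\right) 511 + \frac{1}{\left(\left(6 + 3\right) + 11\right) \left(-21\right) + 1402}} = \sqrt{-511 + \frac{1}{\left(9 + 11\right) \left(-21\right) + 1402}} = \sqrt{-511 + \frac{1}{20 \left(-21\right) + 1402}} = \sqrt{-511 + \frac{1}{-420 + 1402}} = \sqrt{-511 + \frac{1}{982}} = \sqrt{- \frac{501801}{982}} = \frac{i \sqrt{492768582}}{982}$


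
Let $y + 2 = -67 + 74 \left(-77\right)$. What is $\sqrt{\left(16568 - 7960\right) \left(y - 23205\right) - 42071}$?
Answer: $3 i \sqrt{27714783} \approx 15793.0 i$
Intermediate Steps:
$y = -5767$ ($y = -2 + \left(-67 + 74 \left(-77\right)\right) = -2 - 5765 = -5767$)
$\sqrt{\left(16568 - 7960\right) \left(y - 23205\right) - 42071} = \sqrt{\left(16568 - 7960\right) \left(-5767 - 23205\right) - 42071} = \sqrt{8608 \left(-28972\right) - 42071} = \sqrt{-249390976 - 42071} = \sqrt{-249433047} = 3 i \sqrt{27714783}$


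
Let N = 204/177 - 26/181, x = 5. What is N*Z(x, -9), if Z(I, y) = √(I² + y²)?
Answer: 10774*√106/10679 ≈ 10.387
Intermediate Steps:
N = 10774/10679 (N = 204*(1/177) - 26*1/181 = 68/59 - 26/181 = 10774/10679 ≈ 1.0089)
N*Z(x, -9) = 10774*√(5² + (-9)²)/10679 = 10774*√(25 + 81)/10679 = 10774*√106/10679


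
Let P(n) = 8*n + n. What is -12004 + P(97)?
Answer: -11131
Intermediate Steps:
P(n) = 9*n
-12004 + P(97) = -12004 + 9*97 = -12004 + 873 = -11131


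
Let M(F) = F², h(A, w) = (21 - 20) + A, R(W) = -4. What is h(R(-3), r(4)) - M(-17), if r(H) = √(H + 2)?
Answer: -292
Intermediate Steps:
r(H) = √(2 + H)
h(A, w) = 1 + A
h(R(-3), r(4)) - M(-17) = (1 - 4) - 1*(-17)² = -3 - 1*289 = -3 - 289 = -292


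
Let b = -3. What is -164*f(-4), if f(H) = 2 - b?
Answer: -820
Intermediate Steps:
f(H) = 5 (f(H) = 2 - 1*(-3) = 2 + 3 = 5)
-164*f(-4) = -164*5 = -820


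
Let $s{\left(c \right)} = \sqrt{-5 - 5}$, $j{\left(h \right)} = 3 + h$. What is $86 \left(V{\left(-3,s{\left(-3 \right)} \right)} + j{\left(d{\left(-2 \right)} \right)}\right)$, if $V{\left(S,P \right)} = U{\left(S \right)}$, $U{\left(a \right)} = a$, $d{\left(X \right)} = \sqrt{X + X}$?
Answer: $172 i \approx 172.0 i$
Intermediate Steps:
$d{\left(X \right)} = \sqrt{2} \sqrt{X}$ ($d{\left(X \right)} = \sqrt{2 X} = \sqrt{2} \sqrt{X}$)
$s{\left(c \right)} = i \sqrt{10}$ ($s{\left(c \right)} = \sqrt{-10} = i \sqrt{10}$)
$V{\left(S,P \right)} = S$
$86 \left(V{\left(-3,s{\left(-3 \right)} \right)} + j{\left(d{\left(-2 \right)} \right)}\right) = 86 \left(-3 + \left(3 + \sqrt{2} \sqrt{-2}\right)\right) = 86 \left(-3 + \left(3 + \sqrt{2} i \sqrt{2}\right)\right) = 86 \left(-3 + \left(3 + 2 i\right)\right) = 86 \cdot 2 i = 172 i$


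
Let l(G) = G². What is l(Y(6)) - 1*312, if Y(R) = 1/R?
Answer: -11231/36 ≈ -311.97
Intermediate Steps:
Y(R) = 1/R
l(Y(6)) - 1*312 = (1/6)² - 1*312 = (⅙)² - 312 = 1/36 - 312 = -11231/36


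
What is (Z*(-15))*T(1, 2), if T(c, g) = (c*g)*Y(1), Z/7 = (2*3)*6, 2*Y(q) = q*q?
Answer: -3780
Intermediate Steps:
Y(q) = q²/2 (Y(q) = (q*q)/2 = q²/2)
Z = 252 (Z = 7*((2*3)*6) = 7*(6*6) = 7*36 = 252)
T(c, g) = c*g/2 (T(c, g) = (c*g)*((½)*1²) = (c*g)*((½)*1) = (c*g)*(½) = c*g/2)
(Z*(-15))*T(1, 2) = (252*(-15))*((½)*1*2) = -3780*1 = -3780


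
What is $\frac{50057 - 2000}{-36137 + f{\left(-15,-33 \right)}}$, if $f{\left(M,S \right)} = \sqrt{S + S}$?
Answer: $- \frac{1736635809}{1305882835} - \frac{48057 i \sqrt{66}}{1305882835} \approx -1.3299 - 0.00029897 i$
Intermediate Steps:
$f{\left(M,S \right)} = \sqrt{2} \sqrt{S}$ ($f{\left(M,S \right)} = \sqrt{2 S} = \sqrt{2} \sqrt{S}$)
$\frac{50057 - 2000}{-36137 + f{\left(-15,-33 \right)}} = \frac{50057 - 2000}{-36137 + \sqrt{2} \sqrt{-33}} = \frac{48057}{-36137 + \sqrt{2} i \sqrt{33}} = \frac{48057}{-36137 + i \sqrt{66}}$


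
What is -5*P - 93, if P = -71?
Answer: 262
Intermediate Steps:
-5*P - 93 = -5*(-71) - 93 = 355 - 93 = 262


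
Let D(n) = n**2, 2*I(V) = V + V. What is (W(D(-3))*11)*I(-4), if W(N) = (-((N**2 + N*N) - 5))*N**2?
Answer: 559548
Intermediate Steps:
I(V) = V (I(V) = (V + V)/2 = (2*V)/2 = V)
W(N) = N**2*(5 - 2*N**2) (W(N) = (-((N**2 + N**2) - 5))*N**2 = (-(2*N**2 - 5))*N**2 = (-(-5 + 2*N**2))*N**2 = (5 - 2*N**2)*N**2 = N**2*(5 - 2*N**2))
(W(D(-3))*11)*I(-4) = ((((-3)**2)**2*(5 - 2*((-3)**2)**2))*11)*(-4) = ((9**2*(5 - 2*9**2))*11)*(-4) = ((81*(5 - 2*81))*11)*(-4) = ((81*(5 - 162))*11)*(-4) = ((81*(-157))*11)*(-4) = -12717*11*(-4) = -139887*(-4) = 559548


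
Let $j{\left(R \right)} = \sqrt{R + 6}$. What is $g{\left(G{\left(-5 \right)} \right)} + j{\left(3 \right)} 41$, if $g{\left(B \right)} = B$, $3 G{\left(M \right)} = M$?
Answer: $\frac{364}{3} \approx 121.33$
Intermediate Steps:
$j{\left(R \right)} = \sqrt{6 + R}$
$G{\left(M \right)} = \frac{M}{3}$
$g{\left(G{\left(-5 \right)} \right)} + j{\left(3 \right)} 41 = \frac{1}{3} \left(-5\right) + \sqrt{6 + 3} \cdot 41 = - \frac{5}{3} + \sqrt{9} \cdot 41 = - \frac{5}{3} + 3 \cdot 41 = - \frac{5}{3} + 123 = \frac{364}{3}$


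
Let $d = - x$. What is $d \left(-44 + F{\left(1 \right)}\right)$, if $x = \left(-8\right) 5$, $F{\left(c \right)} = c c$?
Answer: $-1720$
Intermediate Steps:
$F{\left(c \right)} = c^{2}$
$x = -40$
$d = 40$ ($d = \left(-1\right) \left(-40\right) = 40$)
$d \left(-44 + F{\left(1 \right)}\right) = 40 \left(-44 + 1^{2}\right) = 40 \left(-44 + 1\right) = 40 \left(-43\right) = -1720$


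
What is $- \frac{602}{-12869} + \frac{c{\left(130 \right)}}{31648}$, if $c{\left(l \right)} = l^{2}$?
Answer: $\frac{59134549}{101819528} \approx 0.58078$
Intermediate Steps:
$- \frac{602}{-12869} + \frac{c{\left(130 \right)}}{31648} = - \frac{602}{-12869} + \frac{130^{2}}{31648} = \left(-602\right) \left(- \frac{1}{12869}\right) + 16900 \cdot \frac{1}{31648} = \frac{602}{12869} + \frac{4225}{7912} = \frac{59134549}{101819528}$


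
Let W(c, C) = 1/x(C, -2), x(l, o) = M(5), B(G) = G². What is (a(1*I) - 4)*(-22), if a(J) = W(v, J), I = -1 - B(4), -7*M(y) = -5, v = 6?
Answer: 286/5 ≈ 57.200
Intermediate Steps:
M(y) = 5/7 (M(y) = -⅐*(-5) = 5/7)
x(l, o) = 5/7
I = -17 (I = -1 - 1*4² = -1 - 1*16 = -1 - 16 = -17)
W(c, C) = 7/5 (W(c, C) = 1/(5/7) = 7/5)
a(J) = 7/5
(a(1*I) - 4)*(-22) = (7/5 - 4)*(-22) = -13/5*(-22) = 286/5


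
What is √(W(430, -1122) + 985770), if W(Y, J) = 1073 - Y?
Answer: √986413 ≈ 993.18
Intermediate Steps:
√(W(430, -1122) + 985770) = √((1073 - 1*430) + 985770) = √((1073 - 430) + 985770) = √(643 + 985770) = √986413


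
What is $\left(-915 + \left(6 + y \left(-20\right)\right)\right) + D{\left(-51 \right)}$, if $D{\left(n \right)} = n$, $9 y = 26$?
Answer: $- \frac{9160}{9} \approx -1017.8$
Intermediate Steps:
$y = \frac{26}{9}$ ($y = \frac{1}{9} \cdot 26 = \frac{26}{9} \approx 2.8889$)
$\left(-915 + \left(6 + y \left(-20\right)\right)\right) + D{\left(-51 \right)} = \left(-915 + \left(6 + \frac{26}{9} \left(-20\right)\right)\right) - 51 = \left(-915 + \left(6 - \frac{520}{9}\right)\right) - 51 = \left(-915 - \frac{466}{9}\right) - 51 = - \frac{8701}{9} - 51 = - \frac{9160}{9}$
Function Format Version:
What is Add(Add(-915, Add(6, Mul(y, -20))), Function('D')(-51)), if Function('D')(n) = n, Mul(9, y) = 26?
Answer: Rational(-9160, 9) ≈ -1017.8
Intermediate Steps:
y = Rational(26, 9) (y = Mul(Rational(1, 9), 26) = Rational(26, 9) ≈ 2.8889)
Add(Add(-915, Add(6, Mul(y, -20))), Function('D')(-51)) = Add(Add(-915, Add(6, Mul(Rational(26, 9), -20))), -51) = Add(Add(-915, Add(6, Rational(-520, 9))), -51) = Add(Add(-915, Rational(-466, 9)), -51) = Add(Rational(-8701, 9), -51) = Rational(-9160, 9)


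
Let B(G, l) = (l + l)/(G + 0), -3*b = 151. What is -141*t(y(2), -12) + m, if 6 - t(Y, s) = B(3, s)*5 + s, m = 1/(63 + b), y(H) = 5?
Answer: -310761/38 ≈ -8177.9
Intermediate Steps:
b = -151/3 (b = -⅓*151 = -151/3 ≈ -50.333)
B(G, l) = 2*l/G (B(G, l) = (2*l)/G = 2*l/G)
m = 3/38 (m = 1/(63 - 151/3) = 1/(38/3) = 3/38 ≈ 0.078947)
t(Y, s) = 6 - 13*s/3 (t(Y, s) = 6 - ((2*s/3)*5 + s) = 6 - (10*s/3 + s) = 6 - 13*s/3)
-141*t(y(2), -12) + m = -141*(6 - 13/3*(-12)) + 3/38 = -141*(6 + 52) + 3/38 = -141*58 + 3/38 = -8178 + 3/38 = -310761/38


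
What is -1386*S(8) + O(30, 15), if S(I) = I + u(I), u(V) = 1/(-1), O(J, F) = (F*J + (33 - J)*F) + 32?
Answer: -9175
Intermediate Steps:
O(J, F) = 32 + F*J + F*(33 - J) (O(J, F) = (F*J + F*(33 - J)) + 32 = 32 + F*J + F*(33 - J))
u(V) = -1
S(I) = -1 + I (S(I) = I - 1 = -1 + I)
-1386*S(8) + O(30, 15) = -1386*(-1 + 8) + (32 + 33*15) = -1386*7 + (32 + 495) = -9702 + 527 = -9175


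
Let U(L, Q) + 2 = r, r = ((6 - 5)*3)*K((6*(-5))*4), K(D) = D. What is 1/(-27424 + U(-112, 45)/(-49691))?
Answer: -49691/1362725622 ≈ -3.6464e-5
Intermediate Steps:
r = -360 (r = ((6 - 5)*3)*((6*(-5))*4) = (1*3)*(-30*4) = 3*(-120) = -360)
U(L, Q) = -362 (U(L, Q) = -2 - 360 = -362)
1/(-27424 + U(-112, 45)/(-49691)) = 1/(-27424 - 362/(-49691)) = 1/(-27424 - 362*(-1/49691)) = 1/(-27424 + 362/49691) = 1/(-1362725622/49691) = -49691/1362725622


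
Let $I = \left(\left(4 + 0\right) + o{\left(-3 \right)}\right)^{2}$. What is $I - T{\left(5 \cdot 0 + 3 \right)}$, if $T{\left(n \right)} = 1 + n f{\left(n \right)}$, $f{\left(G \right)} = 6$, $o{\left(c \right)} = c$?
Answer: $-18$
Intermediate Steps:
$T{\left(n \right)} = 1 + 6 n$ ($T{\left(n \right)} = 1 + n 6 = 1 + 6 n$)
$I = 1$ ($I = \left(\left(4 + 0\right) - 3\right)^{2} = \left(4 - 3\right)^{2} = 1^{2} = 1$)
$I - T{\left(5 \cdot 0 + 3 \right)} = 1 - \left(1 + 6 \left(5 \cdot 0 + 3\right)\right) = 1 - \left(1 + 6 \left(0 + 3\right)\right) = 1 - \left(1 + 6 \cdot 3\right) = 1 - \left(1 + 18\right) = 1 - 19 = -18$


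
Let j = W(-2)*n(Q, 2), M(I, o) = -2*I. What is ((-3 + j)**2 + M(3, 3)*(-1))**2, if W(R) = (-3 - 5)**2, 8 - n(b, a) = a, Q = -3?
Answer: 21073457889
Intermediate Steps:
n(b, a) = 8 - a
W(R) = 64 (W(R) = (-8)**2 = 64)
j = 384 (j = 64*(8 - 1*2) = 64*(8 - 2) = 64*6 = 384)
((-3 + j)**2 + M(3, 3)*(-1))**2 = ((-3 + 384)**2 - 2*3*(-1))**2 = (381**2 - 6*(-1))**2 = (145161 + 6)**2 = 145167**2 = 21073457889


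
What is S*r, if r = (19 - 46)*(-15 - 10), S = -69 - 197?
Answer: -179550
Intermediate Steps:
S = -266
r = 675 (r = -27*(-25) = 675)
S*r = -266*675 = -179550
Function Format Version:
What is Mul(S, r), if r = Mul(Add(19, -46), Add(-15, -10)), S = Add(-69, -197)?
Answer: -179550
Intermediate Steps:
S = -266
r = 675 (r = Mul(-27, -25) = 675)
Mul(S, r) = Mul(-266, 675) = -179550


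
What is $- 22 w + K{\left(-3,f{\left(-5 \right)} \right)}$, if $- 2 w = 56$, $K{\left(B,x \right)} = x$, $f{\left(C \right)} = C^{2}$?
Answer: $641$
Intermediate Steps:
$w = -28$ ($w = \left(- \frac{1}{2}\right) 56 = -28$)
$- 22 w + K{\left(-3,f{\left(-5 \right)} \right)} = \left(-22\right) \left(-28\right) + \left(-5\right)^{2} = 616 + 25 = 641$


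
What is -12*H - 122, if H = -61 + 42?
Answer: 106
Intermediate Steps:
H = -19
-12*H - 122 = -12*(-19) - 122 = 228 - 122 = 106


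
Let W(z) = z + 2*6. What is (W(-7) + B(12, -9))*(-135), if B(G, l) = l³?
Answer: 97740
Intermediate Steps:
W(z) = 12 + z (W(z) = z + 12 = 12 + z)
(W(-7) + B(12, -9))*(-135) = ((12 - 7) + (-9)³)*(-135) = (5 - 729)*(-135) = -724*(-135) = 97740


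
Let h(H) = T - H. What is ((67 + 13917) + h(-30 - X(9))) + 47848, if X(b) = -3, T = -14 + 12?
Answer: 61857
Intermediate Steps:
T = -2
h(H) = -2 - H
((67 + 13917) + h(-30 - X(9))) + 47848 = ((67 + 13917) + (-2 - (-30 - 1*(-3)))) + 47848 = (13984 + (-2 - (-30 + 3))) + 47848 = (13984 + (-2 - 1*(-27))) + 47848 = (13984 + (-2 + 27)) + 47848 = (13984 + 25) + 47848 = 14009 + 47848 = 61857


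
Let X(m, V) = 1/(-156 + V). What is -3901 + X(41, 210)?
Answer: -210653/54 ≈ -3901.0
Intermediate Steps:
-3901 + X(41, 210) = -3901 + 1/(-156 + 210) = -3901 + 1/54 = -210653/54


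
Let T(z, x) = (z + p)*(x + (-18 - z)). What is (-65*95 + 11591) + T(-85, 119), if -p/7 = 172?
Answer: -234338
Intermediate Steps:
p = -1204 (p = -7*172 = -1204)
T(z, x) = (-1204 + z)*(-18 + x - z) (T(z, x) = (z - 1204)*(x + (-18 - z)) = (-1204 + z)*(-18 + x - z))
(-65*95 + 11591) + T(-85, 119) = (-65*95 + 11591) + (21672 - 1*(-85)² - 1204*119 + 1186*(-85) + 119*(-85)) = (-6175 + 11591) + (21672 - 1*7225 - 143276 - 100810 - 10115) = 5416 + (21672 - 7225 - 143276 - 100810 - 10115) = 5416 - 239754 = -234338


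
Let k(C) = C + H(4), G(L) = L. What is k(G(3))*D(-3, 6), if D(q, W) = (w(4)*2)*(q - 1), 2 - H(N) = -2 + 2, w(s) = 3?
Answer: -120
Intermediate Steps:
H(N) = 2 (H(N) = 2 - (-2 + 2) = 2 - 1*0 = 2 + 0 = 2)
D(q, W) = -6 + 6*q (D(q, W) = (3*2)*(q - 1) = 6*(-1 + q) = -6 + 6*q)
k(C) = 2 + C (k(C) = C + 2 = 2 + C)
k(G(3))*D(-3, 6) = (2 + 3)*(-6 + 6*(-3)) = 5*(-6 - 18) = 5*(-24) = -120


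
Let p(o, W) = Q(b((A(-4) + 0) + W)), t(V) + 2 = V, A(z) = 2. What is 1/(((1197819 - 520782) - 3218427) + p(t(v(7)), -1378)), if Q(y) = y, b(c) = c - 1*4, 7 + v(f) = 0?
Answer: -1/2542770 ≈ -3.9327e-7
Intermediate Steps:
v(f) = -7 (v(f) = -7 + 0 = -7)
b(c) = -4 + c (b(c) = c - 4 = -4 + c)
t(V) = -2 + V
p(o, W) = -2 + W (p(o, W) = -4 + ((2 + 0) + W) = -4 + (2 + W) = -2 + W)
1/(((1197819 - 520782) - 3218427) + p(t(v(7)), -1378)) = 1/(((1197819 - 520782) - 3218427) + (-2 - 1378)) = 1/((677037 - 3218427) - 1380) = 1/(-2541390 - 1380) = 1/(-2542770) = -1/2542770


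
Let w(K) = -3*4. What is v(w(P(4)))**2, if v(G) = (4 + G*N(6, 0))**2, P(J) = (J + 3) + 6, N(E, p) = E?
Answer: 21381376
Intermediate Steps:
P(J) = 9 + J (P(J) = (3 + J) + 6 = 9 + J)
w(K) = -12
v(G) = (4 + 6*G)**2 (v(G) = (4 + G*6)**2 = (4 + 6*G)**2)
v(w(P(4)))**2 = (4*(2 + 3*(-12))**2)**2 = (4*(2 - 36)**2)**2 = (4*(-34)**2)**2 = (4*1156)**2 = 4624**2 = 21381376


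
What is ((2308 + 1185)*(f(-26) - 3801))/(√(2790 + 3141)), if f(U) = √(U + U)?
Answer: -4425631*√659/659 + 6986*I*√8567/1977 ≈ -1.724e+5 + 327.07*I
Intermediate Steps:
f(U) = √2*√U (f(U) = √(2*U) = √2*√U)
((2308 + 1185)*(f(-26) - 3801))/(√(2790 + 3141)) = ((2308 + 1185)*(√2*√(-26) - 3801))/(√(2790 + 3141)) = (3493*(√2*(I*√26) - 3801))/(√5931) = (3493*(2*I*√13 - 3801))/((3*√659)) = (3493*(-3801 + 2*I*√13))*(√659/1977) = (-13276893 + 6986*I*√13)*(√659/1977) = √659*(-13276893 + 6986*I*√13)/1977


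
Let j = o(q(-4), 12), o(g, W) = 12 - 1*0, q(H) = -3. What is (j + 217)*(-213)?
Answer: -48777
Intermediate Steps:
o(g, W) = 12 (o(g, W) = 12 + 0 = 12)
j = 12
(j + 217)*(-213) = (12 + 217)*(-213) = 229*(-213) = -48777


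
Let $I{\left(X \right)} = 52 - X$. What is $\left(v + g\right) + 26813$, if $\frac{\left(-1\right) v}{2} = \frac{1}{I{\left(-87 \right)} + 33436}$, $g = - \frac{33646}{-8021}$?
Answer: $\frac{7222006624383}{269305075} \approx 26817.0$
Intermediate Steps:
$g = \frac{33646}{8021}$ ($g = \left(-33646\right) \left(- \frac{1}{8021}\right) = \frac{33646}{8021} \approx 4.1947$)
$v = - \frac{2}{33575}$ ($v = - \frac{2}{\left(52 - -87\right) + 33436} = - \frac{2}{\left(52 + 87\right) + 33436} = - \frac{2}{139 + 33436} = - \frac{2}{33575} \approx -5.9568 \cdot 10^{-5}$)
$\left(v + g\right) + 26813 = \left(- \frac{2}{33575} + \frac{33646}{8021}\right) + 26813 = \frac{1129648408}{269305075} + 26813 = \frac{7222006624383}{269305075}$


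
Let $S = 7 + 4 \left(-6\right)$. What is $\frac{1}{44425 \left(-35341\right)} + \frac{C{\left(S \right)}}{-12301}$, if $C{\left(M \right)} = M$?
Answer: $\frac{26690394424}{19312864301425} \approx 0.001382$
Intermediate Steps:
$S = -17$ ($S = 7 - 24 = -17$)
$\frac{1}{44425 \left(-35341\right)} + \frac{C{\left(S \right)}}{-12301} = \frac{1}{44425 \left(-35341\right)} - \frac{17}{-12301} = \frac{1}{44425} \left(- \frac{1}{35341}\right) - - \frac{17}{12301} = - \frac{1}{1570023925} + \frac{17}{12301} = \frac{26690394424}{19312864301425}$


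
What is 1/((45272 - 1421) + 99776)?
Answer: 1/143627 ≈ 6.9625e-6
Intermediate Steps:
1/((45272 - 1421) + 99776) = 1/(43851 + 99776) = 1/143627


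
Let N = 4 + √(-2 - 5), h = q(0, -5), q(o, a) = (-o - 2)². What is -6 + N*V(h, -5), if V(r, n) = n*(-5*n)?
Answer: -506 - 125*I*√7 ≈ -506.0 - 330.72*I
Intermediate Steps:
q(o, a) = (-2 - o)²
h = 4 (h = (2 + 0)² = 2² = 4)
V(r, n) = -5*n²
N = 4 + I*√7 (N = 4 + √(-7) = 4 + I*√7 ≈ 4.0 + 2.6458*I)
-6 + N*V(h, -5) = -6 + (4 + I*√7)*(-5*(-5)²) = -6 + (4 + I*√7)*(-5*25) = -6 + (4 + I*√7)*(-125) = -6 + (-500 - 125*I*√7) = -506 - 125*I*√7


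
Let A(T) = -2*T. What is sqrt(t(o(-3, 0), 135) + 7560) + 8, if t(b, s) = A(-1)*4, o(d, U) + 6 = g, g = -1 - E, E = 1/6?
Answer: 8 + 4*sqrt(473) ≈ 94.994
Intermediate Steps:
E = 1/6 ≈ 0.16667
g = -7/6 (g = -1 - 1*1/6 = -1 - 1/6 = -7/6 ≈ -1.1667)
o(d, U) = -43/6 (o(d, U) = -6 - 7/6 = -43/6)
t(b, s) = 8 (t(b, s) = -2*(-1)*4 = 2*4 = 8)
sqrt(t(o(-3, 0), 135) + 7560) + 8 = sqrt(8 + 7560) + 8 = sqrt(7568) + 8 = 4*sqrt(473) + 8 = 8 + 4*sqrt(473)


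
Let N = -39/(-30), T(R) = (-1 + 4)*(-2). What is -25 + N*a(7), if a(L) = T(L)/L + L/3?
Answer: -4847/210 ≈ -23.081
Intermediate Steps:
T(R) = -6 (T(R) = 3*(-2) = -6)
a(L) = -6/L + L/3
N = 13/10 (N = -39*(-1/30) = 13/10 ≈ 1.3000)
-25 + N*a(7) = -25 + 13*(-6/7 + (1/3)*7)/10 = -25 + 13*(-6*1/7 + 7/3)/10 = -25 + 13*(-6/7 + 7/3)/10 = -25 + (13/10)*(31/21) = -25 + 403/210 = -4847/210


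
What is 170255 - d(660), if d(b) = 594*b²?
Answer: -258576145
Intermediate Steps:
170255 - d(660) = 170255 - 594*660² = 170255 - 594*435600 = 170255 - 1*258746400 = 170255 - 258746400 = -258576145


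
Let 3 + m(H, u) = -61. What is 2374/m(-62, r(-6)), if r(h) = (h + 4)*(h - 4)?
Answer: -1187/32 ≈ -37.094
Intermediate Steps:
r(h) = (-4 + h)*(4 + h) (r(h) = (4 + h)*(-4 + h) = (-4 + h)*(4 + h))
m(H, u) = -64 (m(H, u) = -3 - 61 = -64)
2374/m(-62, r(-6)) = 2374/(-64) = 2374*(-1/64) = -1187/32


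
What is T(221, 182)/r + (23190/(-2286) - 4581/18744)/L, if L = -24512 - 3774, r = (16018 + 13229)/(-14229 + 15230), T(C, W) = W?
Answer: 4089284724224735/656443880304432 ≈ 6.2294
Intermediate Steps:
r = 29247/1001 ≈ 29.218
L = -28286
T(221, 182)/r + (23190/(-2286) - 4581/18744)/L = 182/(29247/1001) + (23190/(-2286) - 4581/18744)/(-28286) = 182*(1001/29247) + (23190*(-1/2286) - 4581*1/18744)*(-1/28286) = 182182/29247 + (-3865/381 - 1527/6248)*(-1/28286) = 182182/29247 - 24730307/2380488*(-1/28286) = 182182/29247 + 24730307/67334483568 = 4089284724224735/656443880304432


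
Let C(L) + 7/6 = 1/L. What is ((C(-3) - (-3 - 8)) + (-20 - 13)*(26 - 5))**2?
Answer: 1868689/4 ≈ 4.6717e+5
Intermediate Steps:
C(L) = -7/6 + 1/L
((C(-3) - (-3 - 8)) + (-20 - 13)*(26 - 5))**2 = (((-7/6 + 1/(-3)) - (-3 - 8)) + (-20 - 13)*(26 - 5))**2 = (((-7/6 - 1/3) - 1*(-11)) - 33*21)**2 = ((-3/2 + 11) - 693)**2 = (19/2 - 693)**2 = (-1367/2)**2 = 1868689/4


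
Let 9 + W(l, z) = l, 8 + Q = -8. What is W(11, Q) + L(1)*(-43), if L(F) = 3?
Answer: -127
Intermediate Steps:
Q = -16 (Q = -8 - 8 = -16)
W(l, z) = -9 + l
W(11, Q) + L(1)*(-43) = (-9 + 11) + 3*(-43) = 2 - 129 = -127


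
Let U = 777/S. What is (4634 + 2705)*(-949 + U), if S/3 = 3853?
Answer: -26833130682/3853 ≈ -6.9642e+6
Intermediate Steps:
S = 11559 (S = 3*3853 = 11559)
U = 259/3853 (U = 777/11559 = 777*(1/11559) = 259/3853 ≈ 0.067220)
(4634 + 2705)*(-949 + U) = (4634 + 2705)*(-949 + 259/3853) = 7339*(-3656238/3853) = -26833130682/3853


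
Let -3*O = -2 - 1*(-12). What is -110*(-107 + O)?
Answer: 36410/3 ≈ 12137.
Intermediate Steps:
O = -10/3 (O = -(-2 - 1*(-12))/3 = -(-2 + 12)/3 = -⅓*10 = -10/3 ≈ -3.3333)
-110*(-107 + O) = -110*(-107 - 10/3) = -110*(-331/3) = 36410/3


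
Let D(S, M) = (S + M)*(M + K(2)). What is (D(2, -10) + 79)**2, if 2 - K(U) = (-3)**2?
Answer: 46225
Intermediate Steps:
K(U) = -7 (K(U) = 2 - 1*(-3)**2 = 2 - 1*9 = 2 - 9 = -7)
D(S, M) = (-7 + M)*(M + S) (D(S, M) = (S + M)*(M - 7) = (M + S)*(-7 + M) = (-7 + M)*(M + S))
(D(2, -10) + 79)**2 = (((-10)**2 - 7*(-10) - 7*2 - 10*2) + 79)**2 = ((100 + 70 - 14 - 20) + 79)**2 = (136 + 79)**2 = 215**2 = 46225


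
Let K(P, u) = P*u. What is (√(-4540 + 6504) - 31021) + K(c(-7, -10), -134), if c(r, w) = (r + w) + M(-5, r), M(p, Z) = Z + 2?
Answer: -28073 + 2*√491 ≈ -28029.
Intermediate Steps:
M(p, Z) = 2 + Z
c(r, w) = 2 + w + 2*r (c(r, w) = (r + w) + (2 + r) = 2 + w + 2*r)
(√(-4540 + 6504) - 31021) + K(c(-7, -10), -134) = (√(-4540 + 6504) - 31021) + (2 - 10 + 2*(-7))*(-134) = (√1964 - 31021) + (2 - 10 - 14)*(-134) = (2*√491 - 31021) - 22*(-134) = (-31021 + 2*√491) + 2948 = -28073 + 2*√491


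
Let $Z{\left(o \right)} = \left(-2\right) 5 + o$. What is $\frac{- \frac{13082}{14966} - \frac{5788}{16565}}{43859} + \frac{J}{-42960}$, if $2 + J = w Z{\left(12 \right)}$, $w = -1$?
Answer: $\frac{761543617949}{11677777274233140} \approx 6.5213 \cdot 10^{-5}$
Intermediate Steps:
$Z{\left(o \right)} = -10 + o$
$J = -4$ ($J = -2 - \left(-10 + 12\right) = -2 - 2 = -4$)
$\frac{- \frac{13082}{14966} - \frac{5788}{16565}}{43859} + \frac{J}{-42960} = \frac{- \frac{13082}{14966} - \frac{5788}{16565}}{43859} - \frac{4}{-42960} = \left(\left(-13082\right) \frac{1}{14966} - \frac{5788}{16565}\right) \frac{1}{43859} - - \frac{1}{10740} = \left(- \frac{6541}{7483} - \frac{5788}{16565}\right) \frac{1}{43859} + \frac{1}{10740} = \left(- \frac{151663269}{123955895}\right) \frac{1}{43859} + \frac{1}{10740} = - \frac{151663269}{5436581598805} + \frac{1}{10740} = \frac{761543617949}{11677777274233140}$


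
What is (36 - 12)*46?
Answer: 1104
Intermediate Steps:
(36 - 12)*46 = 24*46 = 1104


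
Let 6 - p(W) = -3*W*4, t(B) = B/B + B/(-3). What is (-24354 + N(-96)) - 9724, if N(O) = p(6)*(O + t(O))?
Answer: -38992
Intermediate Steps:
t(B) = 1 - B/3 (t(B) = 1 + B*(-⅓) = 1 - B/3)
p(W) = 6 + 12*W (p(W) = 6 - (-3*W)*4 = 6 - (-12)*W = 6 + 12*W)
N(O) = 78 + 52*O (N(O) = (6 + 12*6)*(O + (1 - O/3)) = (6 + 72)*(1 + 2*O/3) = 78*(1 + 2*O/3) = 78 + 52*O)
(-24354 + N(-96)) - 9724 = (-24354 + (78 + 52*(-96))) - 9724 = (-24354 + (78 - 4992)) - 9724 = (-24354 - 4914) - 9724 = -29268 - 9724 = -38992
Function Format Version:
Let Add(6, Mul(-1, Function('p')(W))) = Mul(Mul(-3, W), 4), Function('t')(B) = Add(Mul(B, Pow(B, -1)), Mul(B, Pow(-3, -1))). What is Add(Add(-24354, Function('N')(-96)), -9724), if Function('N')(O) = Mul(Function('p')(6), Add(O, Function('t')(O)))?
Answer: -38992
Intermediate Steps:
Function('t')(B) = Add(1, Mul(Rational(-1, 3), B)) (Function('t')(B) = Add(1, Mul(B, Rational(-1, 3))) = Add(1, Mul(Rational(-1, 3), B)))
Function('p')(W) = Add(6, Mul(12, W)) (Function('p')(W) = Add(6, Mul(-1, Mul(Mul(-3, W), 4))) = Add(6, Mul(-1, Mul(-12, W))) = Add(6, Mul(12, W)))
Function('N')(O) = Add(78, Mul(52, O)) (Function('N')(O) = Mul(Add(6, Mul(12, 6)), Add(O, Add(1, Mul(Rational(-1, 3), O)))) = Mul(Add(6, 72), Add(1, Mul(Rational(2, 3), O))) = Mul(78, Add(1, Mul(Rational(2, 3), O))) = Add(78, Mul(52, O)))
Add(Add(-24354, Function('N')(-96)), -9724) = Add(Add(-24354, Add(78, Mul(52, -96))), -9724) = Add(Add(-24354, Add(78, -4992)), -9724) = Add(Add(-24354, -4914), -9724) = Add(-29268, -9724) = -38992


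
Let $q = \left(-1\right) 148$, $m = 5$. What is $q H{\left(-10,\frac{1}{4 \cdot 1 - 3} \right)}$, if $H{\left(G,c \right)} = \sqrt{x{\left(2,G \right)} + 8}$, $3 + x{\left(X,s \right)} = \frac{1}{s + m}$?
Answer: $- \frac{296 \sqrt{30}}{5} \approx -324.25$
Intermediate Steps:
$q = -148$
$x{\left(X,s \right)} = -3 + \frac{1}{5 + s}$ ($x{\left(X,s \right)} = -3 + \frac{1}{s + 5} = -3 + \frac{1}{5 + s}$)
$H{\left(G,c \right)} = \sqrt{8 + \frac{-14 - 3 G}{5 + G}}$ ($H{\left(G,c \right)} = \sqrt{\frac{-14 - 3 G}{5 + G} + 8} = \sqrt{8 + \frac{-14 - 3 G}{5 + G}}$)
$q H{\left(-10,\frac{1}{4 \cdot 1 - 3} \right)} = - 148 \sqrt{\frac{26 + 5 \left(-10\right)}{5 - 10}} = - 148 \sqrt{\frac{26 - 50}{-5}} = - 148 \sqrt{\left(- \frac{1}{5}\right) \left(-24\right)} = - 148 \sqrt{\frac{24}{5}} = - 148 \frac{2 \sqrt{30}}{5} = - \frac{296 \sqrt{30}}{5}$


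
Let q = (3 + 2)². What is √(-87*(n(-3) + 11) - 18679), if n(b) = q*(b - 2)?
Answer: I*√8761 ≈ 93.6*I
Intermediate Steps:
q = 25 (q = 5² = 25)
n(b) = -50 + 25*b (n(b) = 25*(b - 2) = 25*(-2 + b) = -50 + 25*b)
√(-87*(n(-3) + 11) - 18679) = √(-87*((-50 + 25*(-3)) + 11) - 18679) = √(-87*((-50 - 75) + 11) - 18679) = √(-87*(-125 + 11) - 18679) = √(-87*(-114) - 18679) = √(9918 - 18679) = √(-8761) = I*√8761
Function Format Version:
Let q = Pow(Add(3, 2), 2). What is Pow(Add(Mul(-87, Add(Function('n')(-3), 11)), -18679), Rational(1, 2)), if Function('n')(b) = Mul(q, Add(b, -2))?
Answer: Mul(I, Pow(8761, Rational(1, 2))) ≈ Mul(93.600, I)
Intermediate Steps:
q = 25 (q = Pow(5, 2) = 25)
Function('n')(b) = Add(-50, Mul(25, b)) (Function('n')(b) = Mul(25, Add(b, -2)) = Mul(25, Add(-2, b)) = Add(-50, Mul(25, b)))
Pow(Add(Mul(-87, Add(Function('n')(-3), 11)), -18679), Rational(1, 2)) = Pow(Add(Mul(-87, Add(Add(-50, Mul(25, -3)), 11)), -18679), Rational(1, 2)) = Pow(Add(Mul(-87, Add(Add(-50, -75), 11)), -18679), Rational(1, 2)) = Pow(Add(Mul(-87, Add(-125, 11)), -18679), Rational(1, 2)) = Pow(Add(Mul(-87, -114), -18679), Rational(1, 2)) = Pow(Add(9918, -18679), Rational(1, 2)) = Pow(-8761, Rational(1, 2)) = Mul(I, Pow(8761, Rational(1, 2)))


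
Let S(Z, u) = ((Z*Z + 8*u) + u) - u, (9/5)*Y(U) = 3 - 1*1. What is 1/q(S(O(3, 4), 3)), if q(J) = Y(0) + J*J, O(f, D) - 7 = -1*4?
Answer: 9/9811 ≈ 0.00091734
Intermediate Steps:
O(f, D) = 3 (O(f, D) = 7 - 1*4 = 7 - 4 = 3)
Y(U) = 10/9 (Y(U) = 5*(3 - 1*1)/9 = 5*(3 - 1)/9 = (5/9)*2 = 10/9)
S(Z, u) = Z² + 8*u (S(Z, u) = ((Z² + 8*u) + u) - u = (Z² + 9*u) - u = Z² + 8*u)
q(J) = 10/9 + J² (q(J) = 10/9 + J*J = 10/9 + J²)
1/q(S(O(3, 4), 3)) = 1/(10/9 + (3² + 8*3)²) = 1/(10/9 + (9 + 24)²) = 1/(10/9 + 33²) = 1/(10/9 + 1089) = 1/(9811/9) = 9/9811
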